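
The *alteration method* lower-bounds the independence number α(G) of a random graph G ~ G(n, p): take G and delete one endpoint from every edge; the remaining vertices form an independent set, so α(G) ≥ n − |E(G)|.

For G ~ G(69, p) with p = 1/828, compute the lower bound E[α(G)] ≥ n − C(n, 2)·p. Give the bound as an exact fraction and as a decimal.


E[|E(G)|] = C(69, 2)·p = 2346 · (1/828) = 17/6.
E[α(G)] ≥ n − E[|E(G)|] = 69 − 17/6 = 397/6.
Numerically: ≈ 66.166667.
(This is only a lower bound; the true E[α(G)] may be larger.)

E[α(G)] ≥ 397/6 ≈ 66.166667.


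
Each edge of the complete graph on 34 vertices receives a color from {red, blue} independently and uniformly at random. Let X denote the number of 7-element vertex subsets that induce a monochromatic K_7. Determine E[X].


Let X = Σ_S X_S over the C(34, 7) = 5379616 subsets S of size 7, where X_S = 1 if the K_7 on S is monochromatic.
For a fixed S, the K_7 on S has C(7, 2) = 21 edges. P[all 21 edges red] = (1/2)^21, and likewise for blue, so P[monochromatic] = 2·(1/2)^21 = 2^{1 − 21} = 1/1048576.
By linearity of expectation: E[X] = C(34, 7) · 2^{1 − 21} = 5379616 · 1/1048576 = 168113/32768.
Numerically: E[X] ≈ 5.130402.

E[X] = C(34,7)·2^(1−C(7,2)) = 168113/32768 ≈ 5.130402.


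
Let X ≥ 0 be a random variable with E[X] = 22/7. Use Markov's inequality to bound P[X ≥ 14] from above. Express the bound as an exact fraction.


μ = E[X] = 22/7, a = 14.
Markov: P[X ≥ 14] ≤ μ/a = (22/7)/14 = 11/49.
Numerically: ≈ 0.2245.
(Since a = 14 > μ = 3.1429, the bound 11/49 is < 1 and informative.)

P[X ≥ 14] ≤ 11/49 ≈ 0.2245.


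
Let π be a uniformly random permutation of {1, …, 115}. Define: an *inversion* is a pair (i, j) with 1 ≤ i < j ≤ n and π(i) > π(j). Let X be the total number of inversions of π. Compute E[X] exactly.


Write X = Σ X_I over the C(115, 2) = 6555 pairs i < j, with X_I the indicator of one inversion.
There are 6555 indicators.
For each fixed pair i < j, the values π(i) and π(j) are two distinct elements of {1, …, 115} in uniformly random order; by symmetry P[π(i) > π(j)] = 1/2.
By linearity: E[X] = 6555 · (1/2) = C(115, 2) · (1/2) = 6555/2 = 6555/2 ≈ 3277.50000.

E[X] = 6555/2 = 3277.50000.


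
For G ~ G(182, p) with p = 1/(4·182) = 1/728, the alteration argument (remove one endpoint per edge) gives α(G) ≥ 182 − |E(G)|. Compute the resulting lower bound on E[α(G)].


E[|E(G)|] = C(182, 2)·p = 16471 · (1/728) = 181/8.
E[α(G)] ≥ n − E[|E(G)|] = 182 − 181/8 = 1275/8.
Numerically: ≈ 159.375.
(This is only a lower bound; the true E[α(G)] may be larger.)

E[α(G)] ≥ 1275/8 ≈ 159.375.


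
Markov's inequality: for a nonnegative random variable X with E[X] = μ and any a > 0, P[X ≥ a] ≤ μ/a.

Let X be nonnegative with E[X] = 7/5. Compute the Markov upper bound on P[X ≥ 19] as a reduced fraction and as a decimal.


μ = E[X] = 7/5, a = 19.
Markov: P[X ≥ 19] ≤ μ/a = (7/5)/19 = 7/95.
Numerically: ≈ 0.07368.
(Since a = 19 > μ = 1.40000, the bound 7/95 is < 1 and informative.)

P[X ≥ 19] ≤ 7/95 ≈ 0.07368.


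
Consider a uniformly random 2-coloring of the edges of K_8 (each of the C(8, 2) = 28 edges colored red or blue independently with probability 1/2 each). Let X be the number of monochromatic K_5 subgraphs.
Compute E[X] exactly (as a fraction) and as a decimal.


Let X = Σ_S X_S over the C(8, 5) = 56 subsets S of size 5, where X_S = 1 if the K_5 on S is monochromatic.
For a fixed S, the K_5 on S has C(5, 2) = 10 edges. P[all 10 edges red] = (1/2)^10, and likewise for blue, so P[monochromatic] = 2·(1/2)^10 = 2^{1 − 10} = 1/512.
By linearity: E[X] = C(8, 5) · 2^{1 − 10} = 56 · 1/512 = 7/64.
Numerically: E[X] ≈ 0.109375.

E[X] = C(8,5)·2^(1−C(5,2)) = 7/64 ≈ 0.109375.


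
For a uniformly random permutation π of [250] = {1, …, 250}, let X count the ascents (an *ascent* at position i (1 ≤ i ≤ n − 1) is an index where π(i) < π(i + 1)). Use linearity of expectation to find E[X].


Write X = Σ X_I over i = 1, …, 249, with X_I the indicator of one ascent.
There are 249 indicators.
For each fixed i, the pair (π(i), π(i+1)) is a uniformly random ordered pair of distinct values from {1, …, 250}; by symmetry P[π(i) < π(i+1)] = 1/2.
By linearity: E[X] = 249 · (1/2) = (250 − 1) · (1/2) = 249/2 ≈ 124.5000.

E[X] = 249/2 = 124.5000.


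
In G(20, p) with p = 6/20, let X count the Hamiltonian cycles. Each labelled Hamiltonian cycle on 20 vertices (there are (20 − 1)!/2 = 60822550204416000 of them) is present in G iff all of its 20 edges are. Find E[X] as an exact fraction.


K_20 has (20 − 1)!/2 = 60822550204416000 labelled Hamiltonian cycles.
For each such Hamiltonian cycle H, let X_H = 1 if all 20 edges of H are present in G. Then P[X_H = 1] = p^{20} = (3/10)^{20} = 3486784401/100000000000000000000.
Summing the indicators: E[X] = Σ_H E[X_H] = 60822550204416000 · p^{20} = 60822550204416000 · 3486784401/100000000000000000000 = 51776152168407487821/24414062500000.
Numerically: E[X] ≈ 2.1208e+06.

E[X] = 60822550204416000 · (3/10)^{20} = 51776152168407487821/24414062500000 ≈ 2.1208e+06.


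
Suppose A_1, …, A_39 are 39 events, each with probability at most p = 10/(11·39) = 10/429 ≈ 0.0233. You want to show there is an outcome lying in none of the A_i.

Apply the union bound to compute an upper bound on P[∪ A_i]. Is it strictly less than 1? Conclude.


Union bound: P[∪_{i=1}^{39} A_i] ≤ Σ_i P[A_i] ≤ 39·p = 39·(10/429) = 10/11.
Numerically: 10/11 ≈ 0.9091.
Is 10/11 < 1? YES.
Since P[∪ A_i] ≤ 10/11 < 1, the complement has P[∩ A_i^c] ≥ 1 − 10/11 = 1/11 > 0, so some outcome avoids every A_i.

39·p = 10/11 ≈ 0.9091; existence CERTIFIED by the union bound.


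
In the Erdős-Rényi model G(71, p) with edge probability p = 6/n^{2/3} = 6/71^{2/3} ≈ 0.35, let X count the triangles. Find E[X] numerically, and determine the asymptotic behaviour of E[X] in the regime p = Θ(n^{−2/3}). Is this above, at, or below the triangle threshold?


Number of potential triangles: C(71, 3) = 57155.
Each occurs with probability p³ ≈ (0.35)³ ≈ 4.28486e-02.
By linearity: E[X] = C(71, 3)·p³ ≈ 57155 · 4.28486e-02 ≈ 2449.014.
Since α = 2/3 < 1, p = c/n^{2/3} ≫ 1/n is above the triangle threshold p ~ 1/n. Asymptotically E[X] ~ (c³/6)·n^{3(1−α)} = (6³/6)·n^{1} → ∞; triangles are abundant w.h.p.

E[X] ≈ 2449.014; in regime p = Θ(1/n^{2/3}) E[X] diverges (above the triangle threshold p ~ 1/n).


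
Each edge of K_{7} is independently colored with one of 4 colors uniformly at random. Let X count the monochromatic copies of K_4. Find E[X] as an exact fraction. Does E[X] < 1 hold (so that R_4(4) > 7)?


E[X] = C(7, 4) · 4^{1 − 6} = 35 · 4^{−5} = 35/1024.
As a reduced fraction: E[X] = 35/1024 ≈ 0.034180.
Is E[X] < 1? YES.
Since E[X] < 1, there exists a 4-coloring of K_{7} with no monochromatic K_4; hence R_4(4) > 7.

E[X] = 35/1024 ≈ 0.034180; E[X] < 1, so R_4(4) > 7.


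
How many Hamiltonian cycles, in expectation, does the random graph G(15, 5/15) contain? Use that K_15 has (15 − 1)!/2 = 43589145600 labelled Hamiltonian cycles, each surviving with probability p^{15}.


K_15 has (15 − 1)!/2 = 43589145600 labelled Hamiltonian cycles.
For each such Hamiltonian cycle H, let X_H = 1 if all 15 edges of H are present in G. Then P[X_H = 1] = p^{15} = (1/3)^{15} = 1/14348907.
By linearity: E[X] = Σ_H E[X_H] = 43589145600 · p^{15} = 43589145600 · 1/14348907 = 179379200/59049.
Numerically: E[X] ≈ 3038.

E[X] = 43589145600 · (1/3)^{15} = 179379200/59049 ≈ 3038.


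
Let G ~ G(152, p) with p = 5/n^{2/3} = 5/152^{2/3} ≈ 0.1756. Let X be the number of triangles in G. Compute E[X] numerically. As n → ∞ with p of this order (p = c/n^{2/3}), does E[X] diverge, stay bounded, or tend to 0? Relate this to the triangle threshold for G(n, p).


Number of potential triangles: C(152, 3) = 573800.
Each occurs with probability p³ ≈ (0.1756)³ ≈ 5.410319e-03.
By linearity: E[X] = C(152, 3)·p³ ≈ 573800 · 5.410319e-03 ≈ 3104.4408.
Since α = 2/3 < 1, p = c/n^{2/3} ≫ 1/n is above the triangle threshold p ~ 1/n. Asymptotically E[X] ~ (c³/6)·n^{3(1−α)} = (5³/6)·n^{1} → ∞; triangles are abundant w.h.p.

E[X] ≈ 3104.4408; in regime p = Θ(1/n^{2/3}) E[X] diverges (above the triangle threshold p ~ 1/n).


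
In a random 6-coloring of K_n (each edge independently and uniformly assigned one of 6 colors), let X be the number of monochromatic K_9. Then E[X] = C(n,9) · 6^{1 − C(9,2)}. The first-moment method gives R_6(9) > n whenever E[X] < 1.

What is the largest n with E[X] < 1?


We need C(n, 9) · 6^{1 − 36} < 1, i.e. C(n, 9) < 6^{36 − 1} = 1719070799748422591028658176.
Check values of n near the boundary:
  n = 4407: C(4407, 9) = 1713856532599459170657070050; 1713856532599459170657070050 < 1719070799748422591028658176? YES
  n = 4408: C(4408, 9) = 1717362945146264156457459600; 1717362945146264156457459600 < 1719070799748422591028658176? YES
  n = 4409: C(4409, 9) = 1720875732988608787686577131; 1720875732988608787686577131 < 1719070799748422591028658176? NO
  n = 4410: C(4410, 9) = 1724394906266704102180823710; 1724394906266704102180823710 < 1719070799748422591028658176? NO
The largest n with C(n, 9) < 1719070799748422591028658176 is n = 4408 (where E[X] = 35778394690547169926197075/35813974994758803979763712 ≈ 0.999). Hence R_6(9) > 4408, i.e. R_6(9) ≥ 4409.

Largest n = 4408; hence R_6(9) > 4408.


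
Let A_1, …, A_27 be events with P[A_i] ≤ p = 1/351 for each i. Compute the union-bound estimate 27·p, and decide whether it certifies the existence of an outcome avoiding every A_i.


Union bound: P[∪_{i=1}^{27} A_i] ≤ Σ_i P[A_i] ≤ 27·p = 27·(1/351) = 1/13.
Numerically: 1/13 ≈ 0.0769.
Is 1/13 < 1? YES.
Since P[∪ A_i] ≤ 1/13 < 1, the complement has P[∩ A_i^c] ≥ 1 − 1/13 = 12/13 > 0, so some outcome avoids every A_i.

27·p = 1/13 ≈ 0.0769; existence CERTIFIED by the union bound.


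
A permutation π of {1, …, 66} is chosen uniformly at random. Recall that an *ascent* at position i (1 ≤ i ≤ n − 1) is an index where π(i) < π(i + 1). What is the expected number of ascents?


Write X = Σ X_I over i = 1, …, 65, with X_I the indicator of one ascent.
There are 65 indicators.
For each fixed i, the pair (π(i), π(i+1)) is a uniformly random ordered pair of distinct values from {1, …, 66}; by symmetry P[π(i) < π(i+1)] = 1/2.
By linearity: E[X] = 65 · (1/2) = (66 − 1) · (1/2) = 65/2 ≈ 32.500000.

E[X] = 65/2 = 32.500000.


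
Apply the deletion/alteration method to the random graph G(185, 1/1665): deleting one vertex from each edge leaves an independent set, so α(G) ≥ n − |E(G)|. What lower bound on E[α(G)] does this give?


E[|E(G)|] = C(185, 2)·p = 17020 · (1/1665) = 92/9.
E[α(G)] ≥ n − E[|E(G)|] = 185 − 92/9 = 1573/9.
Numerically: ≈ 174.778.
(This is only a lower bound; the true E[α(G)] may be larger.)

E[α(G)] ≥ 1573/9 ≈ 174.778.


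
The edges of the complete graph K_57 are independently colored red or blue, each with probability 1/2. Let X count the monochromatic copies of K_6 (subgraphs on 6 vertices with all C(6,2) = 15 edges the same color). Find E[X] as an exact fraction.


Let X = Σ_S X_S over the C(57, 6) = 36288252 subsets S of size 6, where X_S = 1 if the K_6 on S is monochromatic.
For a fixed S, the K_6 on S has C(6, 2) = 15 edges. P[all 15 edges red] = (1/2)^15, and likewise for blue, so P[monochromatic] = 2·(1/2)^15 = 2^{1 − 15} = 1/16384.
By linearity: E[X] = C(57, 6) · 2^{1 − 15} = 36288252 · 1/16384 = 9072063/4096.
Numerically: E[X] ≈ 2214.859131.

E[X] = C(57,6)·2^(1−C(6,2)) = 9072063/4096 ≈ 2214.859131.


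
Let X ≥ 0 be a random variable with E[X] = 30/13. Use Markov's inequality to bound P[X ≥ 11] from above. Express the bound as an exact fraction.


μ = E[X] = 30/13, a = 11.
Markov: P[X ≥ 11] ≤ μ/a = (30/13)/11 = 30/143.
Numerically: ≈ 0.20979.
(Since a = 11 > μ = 2.30769, the bound 30/143 is < 1 and informative.)

P[X ≥ 11] ≤ 30/143 ≈ 0.20979.


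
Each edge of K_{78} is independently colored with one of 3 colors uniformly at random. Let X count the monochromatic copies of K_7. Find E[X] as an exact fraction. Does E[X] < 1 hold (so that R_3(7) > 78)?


E[X] = C(78, 7) · 3^{1 − 21} = 2641902120 · 3^{−20} = 2641902120/3486784401.
As a reduced fraction: E[X] = 293544680/387420489 ≈ 0.7576901.
Is E[X] < 1? YES.
Since E[X] < 1, there exists a 3-coloring of K_{78} with no monochromatic K_7; hence R_3(7) > 78.

E[X] = 293544680/387420489 ≈ 0.7576901; E[X] < 1, so R_3(7) > 78.


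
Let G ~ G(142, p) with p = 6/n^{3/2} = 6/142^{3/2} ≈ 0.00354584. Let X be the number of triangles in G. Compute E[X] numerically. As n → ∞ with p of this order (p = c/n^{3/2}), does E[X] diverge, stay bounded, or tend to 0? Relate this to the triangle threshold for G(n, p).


Number of potential triangles: C(142, 3) = 467180.
Each occurs with probability p³ ≈ (0.00354584)³ ≈ 4.45816565e-08.
By linearity: E[X] = C(142, 3)·p³ ≈ 467180 · 4.45816565e-08 ≈ 0.020828.
Since α = 3/2 > 1, p = c/n^{3/2} = o(1/n) is below the triangle threshold p ~ 1/n. Asymptotically E[X] ~ (c³/6)·n^{3(1−α)} = (6³/6)·n^{-1.5} → 0, so by Markov's inequality G has no triangles w.h.p.

E[X] ≈ 0.020828; in regime p = Θ(1/n^{3/2}) E[X] tends to 0 (below the triangle threshold p ~ 1/n).


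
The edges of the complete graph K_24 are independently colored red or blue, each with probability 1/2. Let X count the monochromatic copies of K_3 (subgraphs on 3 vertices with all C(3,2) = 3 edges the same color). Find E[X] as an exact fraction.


Let X = Σ_S X_S over the C(24, 3) = 2024 subsets S of size 3, where X_S = 1 if the K_3 on S is monochromatic.
For a fixed S, the K_3 on S has C(3, 2) = 3 edges. P[all 3 edges red] = (1/2)^3, and likewise for blue, so P[monochromatic] = 2·(1/2)^3 = 2^{1 − 3} = 1/4.
By linearity of expectation: E[X] = C(24, 3) · 2^{1 − 3} = 2024 · 1/4 = 506.
Numerically: E[X] ≈ 506.00000.

E[X] = C(24,3)·2^(1−C(3,2)) = 506 ≈ 506.00000.


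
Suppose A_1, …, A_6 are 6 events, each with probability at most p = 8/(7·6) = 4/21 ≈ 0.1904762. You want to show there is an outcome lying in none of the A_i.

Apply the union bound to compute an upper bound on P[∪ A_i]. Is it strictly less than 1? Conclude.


Union bound: P[∪_{i=1}^{6} A_i] ≤ Σ_i P[A_i] ≤ 6·p = 6·(4/21) = 8/7.
Numerically: 8/7 ≈ 1.1428571.
Is 8/7 < 1? NO.
Since the bound 8/7 is ≥ 1, the union bound is uninformative here; it does NOT by itself certify existence.

6·p = 8/7 ≈ 1.1428571; existence NOT certified by the union bound.


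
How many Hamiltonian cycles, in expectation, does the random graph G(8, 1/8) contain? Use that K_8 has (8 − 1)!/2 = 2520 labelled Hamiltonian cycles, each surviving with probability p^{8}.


K_8 has (8 − 1)!/2 = 2520 labelled Hamiltonian cycles.
For each such Hamiltonian cycle H, let X_H = 1 if all 8 edges of H are present in G. Then P[X_H = 1] = p^{8} = (1/8)^{8} = 1/16777216.
Summing the indicators: E[X] = Σ_H E[X_H] = 2520 · p^{8} = 2520 · 1/16777216 = 315/2097152.
Numerically: E[X] ≈ 0.0001502.

E[X] = 2520 · (1/8)^{8} = 315/2097152 ≈ 0.0001502.


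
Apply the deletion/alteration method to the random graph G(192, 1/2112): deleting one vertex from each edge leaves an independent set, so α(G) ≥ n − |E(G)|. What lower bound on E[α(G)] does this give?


E[|E(G)|] = C(192, 2)·p = 18336 · (1/2112) = 191/22.
E[α(G)] ≥ n − E[|E(G)|] = 192 − 191/22 = 4033/22.
Numerically: ≈ 183.31818.
(This is only a lower bound; the true E[α(G)] may be larger.)

E[α(G)] ≥ 4033/22 ≈ 183.31818.


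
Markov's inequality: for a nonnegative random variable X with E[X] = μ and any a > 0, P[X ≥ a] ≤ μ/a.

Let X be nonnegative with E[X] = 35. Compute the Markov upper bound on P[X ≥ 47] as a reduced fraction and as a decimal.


μ = E[X] = 35, a = 47.
Markov: P[X ≥ 47] ≤ μ/a = (35)/47 = 35/47.
Numerically: ≈ 0.74468.
(Since a = 47 > μ = 35.00000, the bound 35/47 is < 1 and informative.)

P[X ≥ 47] ≤ 35/47 ≈ 0.74468.


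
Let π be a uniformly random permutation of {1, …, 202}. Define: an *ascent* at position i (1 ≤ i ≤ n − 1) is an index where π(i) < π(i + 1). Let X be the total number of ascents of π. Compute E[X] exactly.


Write X = Σ X_I over i = 1, …, 201, with X_I the indicator of one ascent.
There are 201 indicators.
For each fixed i, the pair (π(i), π(i+1)) is a uniformly random ordered pair of distinct values from {1, …, 202}; by symmetry P[π(i) < π(i+1)] = 1/2.
By linearity: E[X] = 201 · (1/2) = (202 − 1) · (1/2) = 201/2 ≈ 100.500.

E[X] = 201/2 = 100.500.


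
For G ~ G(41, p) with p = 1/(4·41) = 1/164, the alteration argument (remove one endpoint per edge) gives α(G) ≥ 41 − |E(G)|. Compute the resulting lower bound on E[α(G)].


E[|E(G)|] = C(41, 2)·p = 820 · (1/164) = 5.
E[α(G)] ≥ n − E[|E(G)|] = 41 − 5 = 36.
Numerically: ≈ 36.000000.
(This is only a lower bound; the true E[α(G)] may be larger.)

E[α(G)] ≥ 36 ≈ 36.000000.


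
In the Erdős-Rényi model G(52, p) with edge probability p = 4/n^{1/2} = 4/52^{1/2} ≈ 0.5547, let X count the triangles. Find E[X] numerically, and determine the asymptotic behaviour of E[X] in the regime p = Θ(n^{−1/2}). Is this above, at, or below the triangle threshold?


Number of potential triangles: C(52, 3) = 22100.
Each occurs with probability p³ ≈ (0.5547)³ ≈ 1.70676983e-01.
By linearity: E[X] = C(52, 3)·p³ ≈ 22100 · 1.70676983e-01 ≈ 3771.961334.
Since α = 1/2 < 1, p = c/n^{1/2} ≫ 1/n is above the triangle threshold p ~ 1/n. Asymptotically E[X] ~ (c³/6)·n^{3(1−α)} = (4³/6)·n^{1.5} → ∞; triangles are abundant w.h.p.

E[X] ≈ 3771.961334; in regime p = Θ(1/n^{1/2}) E[X] diverges (above the triangle threshold p ~ 1/n).


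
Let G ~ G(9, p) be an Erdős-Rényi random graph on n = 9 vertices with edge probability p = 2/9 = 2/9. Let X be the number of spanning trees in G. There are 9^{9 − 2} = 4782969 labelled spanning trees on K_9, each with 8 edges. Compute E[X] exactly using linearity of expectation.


K_9 has 9^{9 − 2} = 4782969 labelled spanning trees.
For each such spanning tree H, let X_H = 1 if all 8 edges of H are present in G. Then P[X_H = 1] = p^{8} = (2/9)^{8} = 256/43046721.
By linearity of expectation: E[X] = Σ_H E[X_H] = 4782969 · p^{8} = 4782969 · 256/43046721 = 256/9.
Numerically: E[X] ≈ 28.44.

E[X] = 4782969 · (2/9)^{8} = 256/9 ≈ 28.44.


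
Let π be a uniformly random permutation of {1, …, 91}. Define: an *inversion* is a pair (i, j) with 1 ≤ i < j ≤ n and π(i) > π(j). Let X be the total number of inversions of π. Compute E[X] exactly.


Write X = Σ X_I over the C(91, 2) = 4095 pairs i < j, with X_I the indicator of one inversion.
There are 4095 indicators.
For each fixed pair i < j, the values π(i) and π(j) are two distinct elements of {1, …, 91} in uniformly random order; by symmetry P[π(i) > π(j)] = 1/2.
By linearity: E[X] = 4095 · (1/2) = C(91, 2) · (1/2) = 4095/2 = 4095/2 ≈ 2047.5000.

E[X] = 4095/2 = 2047.5000.


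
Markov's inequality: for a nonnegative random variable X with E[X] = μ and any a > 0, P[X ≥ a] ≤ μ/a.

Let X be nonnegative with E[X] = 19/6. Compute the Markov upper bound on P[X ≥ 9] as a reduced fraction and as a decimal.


μ = E[X] = 19/6, a = 9.
Markov: P[X ≥ 9] ≤ μ/a = (19/6)/9 = 19/54.
Numerically: ≈ 0.352.
(Since a = 9 > μ = 3.167, the bound 19/54 is < 1 and informative.)

P[X ≥ 9] ≤ 19/54 ≈ 0.352.


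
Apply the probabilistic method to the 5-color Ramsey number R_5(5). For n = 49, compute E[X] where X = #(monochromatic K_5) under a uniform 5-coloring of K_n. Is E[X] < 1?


E[X] = C(49, 5) · 5^{1 − 10} = 1906884 · 5^{−9} = 1906884/1953125.
As a reduced fraction: E[X] = 1906884/1953125 ≈ 0.9763.
Is E[X] < 1? YES.
Since E[X] < 1, there exists a 5-coloring of K_{49} with no monochromatic K_5; hence R_5(5) > 49.

E[X] = 1906884/1953125 ≈ 0.9763; E[X] < 1, so R_5(5) > 49.


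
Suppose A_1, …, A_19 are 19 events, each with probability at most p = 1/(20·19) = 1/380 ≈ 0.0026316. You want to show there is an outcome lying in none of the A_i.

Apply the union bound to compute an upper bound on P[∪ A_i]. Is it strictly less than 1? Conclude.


Union bound: P[∪_{i=1}^{19} A_i] ≤ Σ_i P[A_i] ≤ 19·p = 19·(1/380) = 1/20.
Numerically: 1/20 ≈ 0.0500000.
Is 1/20 < 1? YES.
Since P[∪ A_i] ≤ 1/20 < 1, the complement has P[∩ A_i^c] ≥ 1 − 1/20 = 19/20 > 0, so some outcome avoids every A_i.

19·p = 1/20 ≈ 0.0500000; existence CERTIFIED by the union bound.


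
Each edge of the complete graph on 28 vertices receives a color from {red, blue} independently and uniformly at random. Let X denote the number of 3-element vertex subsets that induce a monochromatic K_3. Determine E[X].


Let X = Σ_S X_S over the C(28, 3) = 3276 subsets S of size 3, where X_S = 1 if the K_3 on S is monochromatic.
For a fixed S, the K_3 on S has C(3, 2) = 3 edges. P[all 3 edges red] = (1/2)^3, and likewise for blue, so P[monochromatic] = 2·(1/2)^3 = 2^{1 − 3} = 1/4.
Summing: E[X] = C(28, 3) · 2^{1 − 3} = 3276 · 1/4 = 819.
Numerically: E[X] ≈ 819.000.

E[X] = C(28,3)·2^(1−C(3,2)) = 819 ≈ 819.000.


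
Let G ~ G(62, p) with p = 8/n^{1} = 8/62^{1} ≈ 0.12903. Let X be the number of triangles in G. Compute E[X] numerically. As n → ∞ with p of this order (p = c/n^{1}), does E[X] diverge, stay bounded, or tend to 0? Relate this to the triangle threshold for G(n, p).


Number of potential triangles: C(62, 3) = 37820.
Each occurs with probability p³ ≈ (0.12903)³ ≈ 2.1482998e-03.
By linearity: E[X] = C(62, 3)·p³ ≈ 37820 · 2.1482998e-03 ≈ 81.24870.
Here α = 1, so p = 8/n is exactly at the triangle threshold p ~ 1/n. Asymptotically E[X] → c³/6 = 8³/6 = 256/3 ≈ 85.33333, a bounded constant. In this regime the triangle count is asymptotically Poisson(c³/6).

E[X] ≈ 81.24870; in regime p = Θ(1/n^{1}) E[X] stays bounded (at the triangle threshold p ~ 1/n).


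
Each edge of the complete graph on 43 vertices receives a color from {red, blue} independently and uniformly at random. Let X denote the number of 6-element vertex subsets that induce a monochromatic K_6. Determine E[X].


Let X = Σ_S X_S over the C(43, 6) = 6096454 subsets S of size 6, where X_S = 1 if the K_6 on S is monochromatic.
For a fixed S, the K_6 on S has C(6, 2) = 15 edges. P[all 15 edges red] = (1/2)^15, and likewise for blue, so P[monochromatic] = 2·(1/2)^15 = 2^{1 − 15} = 1/16384.
By linearity of expectation: E[X] = C(43, 6) · 2^{1 − 15} = 6096454 · 1/16384 = 3048227/8192.
Numerically: E[X] ≈ 372.0980.

E[X] = C(43,6)·2^(1−C(6,2)) = 3048227/8192 ≈ 372.0980.


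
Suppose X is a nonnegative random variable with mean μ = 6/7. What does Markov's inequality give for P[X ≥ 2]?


μ = E[X] = 6/7, a = 2.
Markov: P[X ≥ 2] ≤ μ/a = (6/7)/2 = 3/7.
Numerically: ≈ 0.428571.
(Since a = 2 > μ = 0.857143, the bound 3/7 is < 1 and informative.)

P[X ≥ 2] ≤ 3/7 ≈ 0.428571.


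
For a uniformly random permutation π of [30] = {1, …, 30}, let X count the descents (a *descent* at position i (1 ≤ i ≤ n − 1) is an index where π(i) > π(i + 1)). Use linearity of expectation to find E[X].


Write X = Σ X_I over i = 1, …, 29, with X_I the indicator of one descent.
There are 29 indicators.
For each fixed i, the pair (π(i), π(i+1)) is a uniformly random ordered pair of distinct values from {1, …, 30}; by symmetry P[π(i) > π(i+1)] = 1/2.
By linearity: E[X] = 29 · (1/2) = (30 − 1) · (1/2) = 29/2 ≈ 14.5000.

E[X] = 29/2 = 14.5000.


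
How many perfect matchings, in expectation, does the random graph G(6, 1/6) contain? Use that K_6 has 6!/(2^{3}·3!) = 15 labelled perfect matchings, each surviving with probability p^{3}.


K_6 has 6!/(2^{3}·3!) = 15 labelled perfect matchings.
For each such perfect matching H, let X_H = 1 if all 3 edges of H are present in G. Then P[X_H = 1] = p^{3} = (1/6)^{3} = 1/216.
Summing the indicators: E[X] = Σ_H E[X_H] = 15 · p^{3} = 15 · 1/216 = 5/72.
Numerically: E[X] ≈ 0.069444.

E[X] = 15 · (1/6)^{3} = 5/72 ≈ 0.069444.


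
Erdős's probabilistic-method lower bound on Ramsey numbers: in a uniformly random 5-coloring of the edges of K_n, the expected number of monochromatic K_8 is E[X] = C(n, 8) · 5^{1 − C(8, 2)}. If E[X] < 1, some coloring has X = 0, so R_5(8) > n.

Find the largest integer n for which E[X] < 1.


We need C(n, 8) · 5^{1 − 28} < 1, i.e. C(n, 8) < 5^{28 − 1} = 7450580596923828125.
Check values of n near the boundary:
  n = 862: C(862, 8) = 7317951015318931845; 7317951015318931845 < 7450580596923828125? YES
  n = 863: C(863, 8) = 7386423071602617757; 7386423071602617757 < 7450580596923828125? YES
  n = 864: C(864, 8) = 7455455062926006708; 7455455062926006708 < 7450580596923828125? NO
  n = 865: C(865, 8) = 7525050909487743060; 7525050909487743060 < 7450580596923828125? NO
  n = 866: C(866, 8) = 7595214554331451620; 7595214554331451620 < 7450580596923828125? NO
The largest n with C(n, 8) < 7450580596923828125 is n = 863 (where E[X] = 7386423071602617757/7450580596923828125 ≈ 0.9914). Hence R_5(8) > 863, i.e. R_5(8) ≥ 864.

Largest n = 863; hence R_5(8) > 863.


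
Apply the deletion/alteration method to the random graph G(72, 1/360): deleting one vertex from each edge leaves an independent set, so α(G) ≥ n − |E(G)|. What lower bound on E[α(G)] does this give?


E[|E(G)|] = C(72, 2)·p = 2556 · (1/360) = 71/10.
E[α(G)] ≥ n − E[|E(G)|] = 72 − 71/10 = 649/10.
Numerically: ≈ 64.9000.
(This is only a lower bound; the true E[α(G)] may be larger.)

E[α(G)] ≥ 649/10 ≈ 64.9000.


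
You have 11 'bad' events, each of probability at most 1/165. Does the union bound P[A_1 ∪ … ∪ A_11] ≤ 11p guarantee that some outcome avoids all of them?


Union bound: P[∪_{i=1}^{11} A_i] ≤ Σ_i P[A_i] ≤ 11·p = 11·(1/165) = 1/15.
Numerically: 1/15 ≈ 0.067.
Is 1/15 < 1? YES.
Since P[∪ A_i] ≤ 1/15 < 1, the complement has P[∩ A_i^c] ≥ 1 − 1/15 = 14/15 > 0, so some outcome avoids every A_i.

11·p = 1/15 ≈ 0.067; existence CERTIFIED by the union bound.


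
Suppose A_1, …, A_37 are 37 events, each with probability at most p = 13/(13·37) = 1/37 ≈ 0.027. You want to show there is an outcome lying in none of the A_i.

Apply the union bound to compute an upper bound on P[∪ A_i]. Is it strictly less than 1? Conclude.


Union bound: P[∪_{i=1}^{37} A_i] ≤ Σ_i P[A_i] ≤ 37·p = 37·(1/37) = 1.
Numerically: 1 ≈ 1.000.
Is 1 < 1? NO.
Since the bound 1 is ≥ 1, the union bound is uninformative here; it does NOT by itself certify existence.

37·p = 1 ≈ 1.000; existence NOT certified by the union bound.


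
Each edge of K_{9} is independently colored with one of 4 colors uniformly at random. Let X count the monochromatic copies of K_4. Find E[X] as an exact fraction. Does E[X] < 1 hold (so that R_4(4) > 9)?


E[X] = C(9, 4) · 4^{1 − 6} = 126 · 4^{−5} = 126/1024.
As a reduced fraction: E[X] = 63/512 ≈ 0.123.
Is E[X] < 1? YES.
Since E[X] < 1, there exists a 4-coloring of K_{9} with no monochromatic K_4; hence R_4(4) > 9.

E[X] = 63/512 ≈ 0.123; E[X] < 1, so R_4(4) > 9.


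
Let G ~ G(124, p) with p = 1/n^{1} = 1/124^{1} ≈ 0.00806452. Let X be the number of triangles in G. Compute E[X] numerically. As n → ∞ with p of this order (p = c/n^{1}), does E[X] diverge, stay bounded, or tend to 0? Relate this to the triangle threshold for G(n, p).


Number of potential triangles: C(124, 3) = 310124.
Each occurs with probability p³ ≈ (0.00806452)³ ≈ 5.24487261e-07.
By linearity: E[X] = C(124, 3)·p³ ≈ 310124 · 5.24487261e-07 ≈ 0.162656.
Here α = 1, so p = 1/n is exactly at the triangle threshold p ~ 1/n. Asymptotically E[X] → c³/6 = 1³/6 = 1/6 ≈ 0.166667, a bounded constant. In this regime the triangle count is asymptotically Poisson(c³/6).

E[X] ≈ 0.162656; in regime p = Θ(1/n^{1}) E[X] stays bounded (at the triangle threshold p ~ 1/n).


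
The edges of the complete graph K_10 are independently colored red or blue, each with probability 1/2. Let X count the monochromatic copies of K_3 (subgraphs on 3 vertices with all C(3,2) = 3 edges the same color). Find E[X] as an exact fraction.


Let X = Σ_S X_S over the C(10, 3) = 120 subsets S of size 3, where X_S = 1 if the K_3 on S is monochromatic.
For a fixed S, the K_3 on S has C(3, 2) = 3 edges. P[all 3 edges red] = (1/2)^3, and likewise for blue, so P[monochromatic] = 2·(1/2)^3 = 2^{1 − 3} = 1/4.
Summing: E[X] = C(10, 3) · 2^{1 − 3} = 120 · 1/4 = 30.
Numerically: E[X] ≈ 30.00000.

E[X] = C(10,3)·2^(1−C(3,2)) = 30 ≈ 30.00000.


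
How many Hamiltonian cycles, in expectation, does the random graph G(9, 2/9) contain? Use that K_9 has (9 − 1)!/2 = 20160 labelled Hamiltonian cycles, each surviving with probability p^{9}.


K_9 has (9 − 1)!/2 = 20160 labelled Hamiltonian cycles.
For each such Hamiltonian cycle H, let X_H = 1 if all 9 edges of H are present in G. Then P[X_H = 1] = p^{9} = (2/9)^{9} = 512/387420489.
By linearity of expectation: E[X] = Σ_H E[X_H] = 20160 · p^{9} = 20160 · 512/387420489 = 1146880/43046721.
Numerically: E[X] ≈ 0.02664.

E[X] = 20160 · (2/9)^{9} = 1146880/43046721 ≈ 0.02664.


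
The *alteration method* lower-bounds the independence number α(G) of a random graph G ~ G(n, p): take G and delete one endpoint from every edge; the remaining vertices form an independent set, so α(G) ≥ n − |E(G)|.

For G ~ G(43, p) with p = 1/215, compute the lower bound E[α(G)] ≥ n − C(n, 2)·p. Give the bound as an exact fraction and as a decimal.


E[|E(G)|] = C(43, 2)·p = 903 · (1/215) = 21/5.
E[α(G)] ≥ n − E[|E(G)|] = 43 − 21/5 = 194/5.
Numerically: ≈ 38.800.
(This is only a lower bound; the true E[α(G)] may be larger.)

E[α(G)] ≥ 194/5 ≈ 38.800.


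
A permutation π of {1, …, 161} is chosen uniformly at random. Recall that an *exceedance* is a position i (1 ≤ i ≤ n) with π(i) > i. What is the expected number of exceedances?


Write X = Σ_{i=1}^{161} X_i, where X_i = 1_{π(i) > i}.
For each fixed i, π(i) is uniform over {1, …, 161} (marginal of a uniform permutation), so P[π(i) > i] = (n − i)/n. Summing: Σ_{i=1}^{161} (n − i)/n = (0 + 1 + … + 160)/161 = 161(161 − 1)/(2·161) = (161 − 1)/2.
Hence E[X] = Σ_{i=1}^{161} (161 − i)/161 = 80 ≈ 80.0000.

E[X] = 80 = 80.0000.


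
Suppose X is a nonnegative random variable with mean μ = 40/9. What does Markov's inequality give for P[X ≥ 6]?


μ = E[X] = 40/9, a = 6.
Markov: P[X ≥ 6] ≤ μ/a = (40/9)/6 = 20/27.
Numerically: ≈ 0.7407.
(Since a = 6 > μ = 4.4444, the bound 20/27 is < 1 and informative.)

P[X ≥ 6] ≤ 20/27 ≈ 0.7407.


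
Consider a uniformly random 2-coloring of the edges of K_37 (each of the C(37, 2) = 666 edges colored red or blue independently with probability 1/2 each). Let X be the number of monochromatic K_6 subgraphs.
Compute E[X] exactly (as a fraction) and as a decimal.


Let X = Σ_S X_S over the C(37, 6) = 2324784 subsets S of size 6, where X_S = 1 if the K_6 on S is monochromatic.
For a fixed S, the K_6 on S has C(6, 2) = 15 edges. P[all 15 edges red] = (1/2)^15, and likewise for blue, so P[monochromatic] = 2·(1/2)^15 = 2^{1 − 15} = 1/16384.
Summing: E[X] = C(37, 6) · 2^{1 − 15} = 2324784 · 1/16384 = 145299/1024.
Numerically: E[X] ≈ 141.89355.

E[X] = C(37,6)·2^(1−C(6,2)) = 145299/1024 ≈ 141.89355.


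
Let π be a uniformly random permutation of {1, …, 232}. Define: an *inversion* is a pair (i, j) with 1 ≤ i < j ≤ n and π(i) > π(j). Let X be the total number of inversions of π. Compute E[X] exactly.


Write X = Σ X_I over the C(232, 2) = 26796 pairs i < j, with X_I the indicator of one inversion.
There are 26796 indicators.
For each fixed pair i < j, the values π(i) and π(j) are two distinct elements of {1, …, 232} in uniformly random order; by symmetry P[π(i) > π(j)] = 1/2.
By linearity: E[X] = 26796 · (1/2) = C(232, 2) · (1/2) = 26796/2 = 13398 ≈ 13398.000000.

E[X] = 13398 = 13398.000000.


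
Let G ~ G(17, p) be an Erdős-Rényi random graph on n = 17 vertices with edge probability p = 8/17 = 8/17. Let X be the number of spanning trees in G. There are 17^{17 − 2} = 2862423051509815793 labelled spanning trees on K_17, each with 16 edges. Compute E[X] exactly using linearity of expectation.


K_17 has 17^{17 − 2} = 2862423051509815793 labelled spanning trees.
For each such spanning tree H, let X_H = 1 if all 16 edges of H are present in G. Then P[X_H = 1] = p^{16} = (8/17)^{16} = 281474976710656/48661191875666868481.
By linearity: E[X] = Σ_H E[X_H] = 2862423051509815793 · p^{16} = 2862423051509815793 · 281474976710656/48661191875666868481 = 281474976710656/17.
Numerically: E[X] ≈ 1.6557e+13.

E[X] = 2862423051509815793 · (8/17)^{16} = 281474976710656/17 ≈ 1.6557e+13.


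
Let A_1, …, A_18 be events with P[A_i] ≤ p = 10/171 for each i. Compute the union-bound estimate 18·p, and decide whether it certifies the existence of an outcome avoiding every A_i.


Union bound: P[∪_{i=1}^{18} A_i] ≤ Σ_i P[A_i] ≤ 18·p = 18·(10/171) = 20/19.
Numerically: 20/19 ≈ 1.053.
Is 20/19 < 1? NO.
Since the bound 20/19 is ≥ 1, the union bound is uninformative here; it does NOT by itself certify existence.

18·p = 20/19 ≈ 1.053; existence NOT certified by the union bound.


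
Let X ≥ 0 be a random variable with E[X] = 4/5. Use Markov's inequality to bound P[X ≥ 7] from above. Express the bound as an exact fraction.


μ = E[X] = 4/5, a = 7.
Markov: P[X ≥ 7] ≤ μ/a = (4/5)/7 = 4/35.
Numerically: ≈ 0.1143.
(Since a = 7 > μ = 0.8000, the bound 4/35 is < 1 and informative.)

P[X ≥ 7] ≤ 4/35 ≈ 0.1143.


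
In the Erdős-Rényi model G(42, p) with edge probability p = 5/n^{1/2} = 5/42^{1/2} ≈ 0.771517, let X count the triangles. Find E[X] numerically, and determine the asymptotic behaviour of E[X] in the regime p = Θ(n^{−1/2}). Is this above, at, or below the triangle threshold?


Number of potential triangles: C(42, 3) = 11480.
Each occurs with probability p³ ≈ (0.771517)³ ≈ 4.59236161e-01.
By linearity: E[X] = C(42, 3)·p³ ≈ 11480 · 4.59236161e-01 ≈ 5272.031124.
Since α = 1/2 < 1, p = c/n^{1/2} ≫ 1/n is above the triangle threshold p ~ 1/n. Asymptotically E[X] ~ (c³/6)·n^{3(1−α)} = (5³/6)·n^{1.5} → ∞; triangles are abundant w.h.p.

E[X] ≈ 5272.031124; in regime p = Θ(1/n^{1/2}) E[X] diverges (above the triangle threshold p ~ 1/n).


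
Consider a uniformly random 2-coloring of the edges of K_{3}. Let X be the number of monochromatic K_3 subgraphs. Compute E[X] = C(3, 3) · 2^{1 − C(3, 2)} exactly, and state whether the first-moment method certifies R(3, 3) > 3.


E[X] = C(3, 3) · 2^{1 − 3} = 1 · 2^{−2} = 1/4.
As a reduced fraction: E[X] = 1/4 ≈ 0.250.
Is E[X] < 1? YES.
Since E[X] < 1, there exists a 2-coloring of K_{3} with no monochromatic K_3; hence R(3, 3) > 3.

E[X] = 1/4 ≈ 0.250; E[X] < 1, so R(3, 3) > 3.


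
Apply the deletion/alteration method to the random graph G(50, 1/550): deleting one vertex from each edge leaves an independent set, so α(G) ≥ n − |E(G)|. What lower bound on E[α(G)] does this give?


E[|E(G)|] = C(50, 2)·p = 1225 · (1/550) = 49/22.
E[α(G)] ≥ n − E[|E(G)|] = 50 − 49/22 = 1051/22.
Numerically: ≈ 47.7727.
(This is only a lower bound; the true E[α(G)] may be larger.)

E[α(G)] ≥ 1051/22 ≈ 47.7727.


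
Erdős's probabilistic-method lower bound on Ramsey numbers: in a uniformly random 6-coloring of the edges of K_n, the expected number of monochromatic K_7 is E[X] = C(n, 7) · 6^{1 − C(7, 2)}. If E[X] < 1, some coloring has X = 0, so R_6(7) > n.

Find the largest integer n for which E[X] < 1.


We need C(n, 7) · 6^{1 − 21} < 1, i.e. C(n, 7) < 6^{21 − 1} = 3656158440062976.
Check values of n near the boundary:
  n = 564: C(564, 7) = 3469685994423792; 3469685994423792 < 3656158440062976? YES
  n = 565: C(565, 7) = 3513212521235560; 3513212521235560 < 3656158440062976? YES
  n = 566: C(566, 7) = 3557206237959440; 3557206237959440 < 3656158440062976? YES
  n = 567: C(567, 7) = 3601671315933933; 3601671315933933 < 3656158440062976? YES
  n = 568: C(568, 7) = 3646611956239704; 3646611956239704 < 3656158440062976? YES
  n = 569: C(569, 7) = 3692032389858348; 3692032389858348 < 3656158440062976? NO
  n = 570: C(570, 7) = 3737936877831720; 3737936877831720 < 3656158440062976? NO
The largest n with C(n, 7) < 3656158440062976 is n = 568 (where E[X] = 16882462760369/16926659444736 ≈ 0.99739). Hence R_6(7) > 568, i.e. R_6(7) ≥ 569.

Largest n = 568; hence R_6(7) > 568.


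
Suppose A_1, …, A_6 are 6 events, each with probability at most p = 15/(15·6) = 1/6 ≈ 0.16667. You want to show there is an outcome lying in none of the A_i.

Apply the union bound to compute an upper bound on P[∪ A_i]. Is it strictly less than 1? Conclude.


Union bound: P[∪_{i=1}^{6} A_i] ≤ Σ_i P[A_i] ≤ 6·p = 6·(1/6) = 1.
Numerically: 1 ≈ 1.00000.
Is 1 < 1? NO.
Since the bound 1 is ≥ 1, the union bound is uninformative here; it does NOT by itself certify existence.

6·p = 1 ≈ 1.00000; existence NOT certified by the union bound.


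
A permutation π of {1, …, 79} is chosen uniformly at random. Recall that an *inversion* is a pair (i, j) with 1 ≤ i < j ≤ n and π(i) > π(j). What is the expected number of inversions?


Write X = Σ X_I over the C(79, 2) = 3081 pairs i < j, with X_I the indicator of one inversion.
There are 3081 indicators.
For each fixed pair i < j, the values π(i) and π(j) are two distinct elements of {1, …, 79} in uniformly random order; by symmetry P[π(i) > π(j)] = 1/2.
By linearity: E[X] = 3081 · (1/2) = C(79, 2) · (1/2) = 3081/2 = 3081/2 ≈ 1540.500000.

E[X] = 3081/2 = 1540.500000.


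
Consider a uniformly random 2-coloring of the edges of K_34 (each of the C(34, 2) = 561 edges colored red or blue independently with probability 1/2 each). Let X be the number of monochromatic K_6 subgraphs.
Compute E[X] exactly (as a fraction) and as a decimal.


Let X = Σ_S X_S over the C(34, 6) = 1344904 subsets S of size 6, where X_S = 1 if the K_6 on S is monochromatic.
For a fixed S, the K_6 on S has C(6, 2) = 15 edges. P[all 15 edges red] = (1/2)^15, and likewise for blue, so P[monochromatic] = 2·(1/2)^15 = 2^{1 − 15} = 1/16384.
By linearity: E[X] = C(34, 6) · 2^{1 − 15} = 1344904 · 1/16384 = 168113/2048.
Numerically: E[X] ≈ 82.086426.

E[X] = C(34,6)·2^(1−C(6,2)) = 168113/2048 ≈ 82.086426.


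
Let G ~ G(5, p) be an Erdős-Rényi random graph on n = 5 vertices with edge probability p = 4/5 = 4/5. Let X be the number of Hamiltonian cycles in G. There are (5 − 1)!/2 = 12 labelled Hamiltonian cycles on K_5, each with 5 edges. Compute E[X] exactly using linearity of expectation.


K_5 has (5 − 1)!/2 = 12 labelled Hamiltonian cycles.
For each such Hamiltonian cycle H, let X_H = 1 if all 5 edges of H are present in G. Then P[X_H = 1] = p^{5} = (4/5)^{5} = 1024/3125.
By linearity: E[X] = Σ_H E[X_H] = 12 · p^{5} = 12 · 1024/3125 = 12288/3125.
Numerically: E[X] ≈ 3.932.

E[X] = 12 · (4/5)^{5} = 12288/3125 ≈ 3.932.


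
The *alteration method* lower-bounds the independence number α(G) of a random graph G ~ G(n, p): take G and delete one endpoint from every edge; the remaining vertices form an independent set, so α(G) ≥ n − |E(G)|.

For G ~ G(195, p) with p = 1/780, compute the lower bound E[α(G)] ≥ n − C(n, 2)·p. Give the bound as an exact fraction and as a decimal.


E[|E(G)|] = C(195, 2)·p = 18915 · (1/780) = 97/4.
E[α(G)] ≥ n − E[|E(G)|] = 195 − 97/4 = 683/4.
Numerically: ≈ 170.750000.
(This is only a lower bound; the true E[α(G)] may be larger.)

E[α(G)] ≥ 683/4 ≈ 170.750000.


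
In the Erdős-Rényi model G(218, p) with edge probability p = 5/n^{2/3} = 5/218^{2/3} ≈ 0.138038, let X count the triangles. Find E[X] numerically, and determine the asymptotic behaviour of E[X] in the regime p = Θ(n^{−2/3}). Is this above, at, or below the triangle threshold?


Number of potential triangles: C(218, 3) = 1703016.
Each occurs with probability p³ ≈ (0.138038)³ ≈ 2.63024998e-03.
By linearity: E[X] = C(218, 3)·p³ ≈ 1703016 · 2.63024998e-03 ≈ 4479.357798.
Since α = 2/3 < 1, p = c/n^{2/3} ≫ 1/n is above the triangle threshold p ~ 1/n. Asymptotically E[X] ~ (c³/6)·n^{3(1−α)} = (5³/6)·n^{1} → ∞; triangles are abundant w.h.p.

E[X] ≈ 4479.357798; in regime p = Θ(1/n^{2/3}) E[X] diverges (above the triangle threshold p ~ 1/n).
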